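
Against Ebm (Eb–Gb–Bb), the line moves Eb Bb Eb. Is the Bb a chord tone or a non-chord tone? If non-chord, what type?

Chord tone (the fifth of Eb minor triad).

Eb minor triad contains Eb, Gb, Bb; Bb is the fifth, so it is a chord tone.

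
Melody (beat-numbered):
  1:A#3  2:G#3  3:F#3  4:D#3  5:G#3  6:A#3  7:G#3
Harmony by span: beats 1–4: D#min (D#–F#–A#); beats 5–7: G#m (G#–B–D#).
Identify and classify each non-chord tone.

The harmony at that moment is D# minor triad (D#, F#, A#); G#3 is not a chord tone.
It is approached by step down from A#3 and left by step down to F#3.
Step in, step out in the same direction — a passing tone.
The harmony at that moment is G# minor triad (G#, B, D#); A#3 is not a chord tone.
It is approached by step up from G#3 and left by step down to G#3.
Step away and step back to the same note — a neighbor tone (upper neighbor).

G#3 (beat 2) — passing tone; A#3 (beat 6) — neighbor tone.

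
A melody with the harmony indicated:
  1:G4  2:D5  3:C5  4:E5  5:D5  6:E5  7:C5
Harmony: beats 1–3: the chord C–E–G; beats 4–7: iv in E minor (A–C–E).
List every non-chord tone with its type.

D5 (beat 2) — appoggiatura; D5 (beat 5) — neighbor tone.

The harmony at that moment is C major triad (C, E, G); D5 is not a chord tone.
It is approached by leap up from G4 and left by step down to C5.
Leap in, step out — an appoggiatura.
The harmony at that moment is A minor triad (A, C, E); D5 is not a chord tone.
It is approached by step down from E5 and left by step up to E5.
Step away and step back to the same note — a neighbor tone (lower neighbor).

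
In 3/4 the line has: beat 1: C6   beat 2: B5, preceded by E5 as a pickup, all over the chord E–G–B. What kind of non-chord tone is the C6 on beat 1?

Appoggiatura.

The harmony at that moment is E minor triad (E, G, B); C6 is not a chord tone.
It is approached by leap up from E5 and left by step down to B5.
Leap in, step out, metrically accented — an appoggiatura.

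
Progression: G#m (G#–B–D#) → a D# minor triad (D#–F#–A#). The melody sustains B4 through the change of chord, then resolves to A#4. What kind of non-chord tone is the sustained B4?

The harmony at that moment is D# minor triad (D#, F#, A#); B4 is not a chord tone.
It is held over (the same pitch as the preceding B4) and left by step down to A#4.
Held over from the previous chord and resolving down by step — a suspension.

B4 is a suspension.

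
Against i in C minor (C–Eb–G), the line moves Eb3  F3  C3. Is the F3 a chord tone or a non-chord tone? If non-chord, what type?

Non-chord tone — an escape tone.

The harmony at that moment is C minor triad (C, Eb, G); F3 is not a chord tone.
It is approached by step up from Eb3 and left by leap down to C3.
Step in, leap out — an escape tone.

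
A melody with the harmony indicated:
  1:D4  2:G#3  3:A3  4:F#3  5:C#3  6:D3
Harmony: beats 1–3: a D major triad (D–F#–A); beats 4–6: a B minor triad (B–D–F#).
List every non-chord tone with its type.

G#3 (beat 2) — appoggiatura; C#3 (beat 5) — appoggiatura.

The harmony at that moment is D major triad (D, F#, A); G#3 is not a chord tone.
It is approached by leap down from D4 and left by step up to A3.
Leap in, step out — an appoggiatura.
The harmony at that moment is B minor triad (B, D, F#); C#3 is not a chord tone.
It is approached by leap down from F#3 and left by step up to D3.
Leap in, step out — an appoggiatura.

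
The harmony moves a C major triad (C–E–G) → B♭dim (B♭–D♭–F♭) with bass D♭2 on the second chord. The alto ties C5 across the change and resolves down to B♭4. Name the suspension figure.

7–6 suspension.

At the second chord the bass is D♭2. The suspended C5 lies a seventh above the bass; after resolving down by step to B♭4, the interval above the bass becomes a sixth.
Suspension figures are named by those two intervals: 7–6.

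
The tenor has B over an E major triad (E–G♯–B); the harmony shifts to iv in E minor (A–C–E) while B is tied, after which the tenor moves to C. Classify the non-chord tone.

The harmony at that moment is A minor triad (A, C, E); B is not a chord tone.
It is held over (the same pitch as the preceding B) and left by step up to C.
Held over from the previous chord and resolving up by step — a retardation.

B is a retardation.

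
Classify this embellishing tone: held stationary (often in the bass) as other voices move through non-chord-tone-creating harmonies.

Pedal tone.

Approach: none. Departure: none — a single pitch is sustained while the chords change around it, passing through harmonies that do not contain it.
No melodic motion at all; the dissonance is created entirely by the moving harmonies against the stationary note — a pedal tone (pedal point).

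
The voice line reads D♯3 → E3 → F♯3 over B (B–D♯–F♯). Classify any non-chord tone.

The harmony at that moment is B major triad (B, D♯, F♯); E3 is not a chord tone.
It is approached by step up from D♯3 and left by step up to F♯3.
Step in, step out in the same direction — a passing tone.

E3 is a passing tone.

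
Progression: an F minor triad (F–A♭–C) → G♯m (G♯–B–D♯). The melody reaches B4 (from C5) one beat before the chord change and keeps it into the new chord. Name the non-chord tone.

The harmony at that moment is F minor triad (F, A♭, C); B4 is not a chord tone.
It is approached by step down from C5 and then sustained as the same pitch into the next harmony.
Arriving early and becoming a chord tone when the harmony changes — an anticipation.

B4 is an anticipation.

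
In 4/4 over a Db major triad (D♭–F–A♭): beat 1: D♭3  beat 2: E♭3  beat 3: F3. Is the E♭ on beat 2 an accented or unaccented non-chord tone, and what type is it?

The harmony at that moment is D♭ major triad (D♭, F, A♭); E♭3 is not a chord tone.
It is approached by step up from D♭3 and left by step up to F3.
Step in, step out in the same direction — a passing tone.
It falls on a weak beat, so it is unaccented.

Unaccented passing tone.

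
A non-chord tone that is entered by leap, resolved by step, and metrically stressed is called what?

Approach: by leap. Departure: by step. Metric position: strong.
Leap in, step out, in a metrically strong position — an appoggiatura. (It is the mirror image of the escape tone, which steps in and leaps out from a weak position.)

Appoggiatura.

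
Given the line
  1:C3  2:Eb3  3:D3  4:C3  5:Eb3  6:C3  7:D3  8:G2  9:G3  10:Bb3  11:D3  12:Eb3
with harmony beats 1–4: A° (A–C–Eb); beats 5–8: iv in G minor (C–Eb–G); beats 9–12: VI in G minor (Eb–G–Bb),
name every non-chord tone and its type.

D3 (beat 3) — passing tone; D3 (beat 7) — escape tone; D3 (beat 11) — appoggiatura.

The harmony at that moment is A diminished triad (A, C, Eb); D3 is not a chord tone.
It is approached by step down from Eb3 and left by step down to C3.
Step in, step out in the same direction — a passing tone.
The harmony at that moment is C minor triad (C, Eb, G); D3 is not a chord tone.
It is approached by step up from C3 and left by leap down to G2.
Step in, leap out — an escape tone.
The harmony at that moment is Eb major triad (Eb, G, Bb); D3 is not a chord tone.
It is approached by leap down from Bb3 and left by step up to Eb3.
Leap in, step out — an appoggiatura.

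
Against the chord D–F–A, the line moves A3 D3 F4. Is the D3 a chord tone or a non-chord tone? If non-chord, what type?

D minor triad contains D, F, A; D is the root, so it is a chord tone.

Chord tone (the root of D minor triad).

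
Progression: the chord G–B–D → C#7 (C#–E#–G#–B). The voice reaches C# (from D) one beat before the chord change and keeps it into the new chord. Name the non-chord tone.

The harmony at that moment is G major triad (G, B, D); C# is not a chord tone.
It is approached by step down from D and then sustained as the same pitch into the next harmony.
Arriving early and becoming a chord tone when the harmony changes — an anticipation.

C# is an anticipation.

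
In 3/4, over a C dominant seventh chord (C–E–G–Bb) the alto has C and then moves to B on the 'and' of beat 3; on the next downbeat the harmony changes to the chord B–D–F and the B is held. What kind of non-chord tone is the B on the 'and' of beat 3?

Anticipation.

The harmony at that moment is C dominant seventh chord (C, E, G, Bb); B is not a chord tone.
It is approached by step down from C and then sustained as the same pitch into the next harmony.
Arriving early and becoming a chord tone when the harmony changes — an anticipation.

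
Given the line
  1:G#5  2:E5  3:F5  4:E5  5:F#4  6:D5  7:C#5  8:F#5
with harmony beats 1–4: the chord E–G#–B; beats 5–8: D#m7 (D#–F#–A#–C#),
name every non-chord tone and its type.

F5 (beat 3) — neighbor tone; D5 (beat 6) — appoggiatura.

The harmony at that moment is E major triad (E, G#, B); F5 is not a chord tone.
It is approached by step up from E5 and left by step down to E5.
Step away and step back to the same note — a neighbor tone (upper neighbor).
The harmony at that moment is D# minor seventh chord (D#, F#, A#, C#); D5 is not a chord tone.
It is approached by leap up from F#4 and left by step down to C#5.
Leap in, step out — an appoggiatura.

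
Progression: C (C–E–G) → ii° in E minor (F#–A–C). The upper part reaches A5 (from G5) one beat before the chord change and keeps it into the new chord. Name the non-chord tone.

The harmony at that moment is C major triad (C, E, G); A5 is not a chord tone.
It is approached by step up from G5 and then sustained as the same pitch into the next harmony.
Arriving early and becoming a chord tone when the harmony changes — an anticipation.

A5 is an anticipation.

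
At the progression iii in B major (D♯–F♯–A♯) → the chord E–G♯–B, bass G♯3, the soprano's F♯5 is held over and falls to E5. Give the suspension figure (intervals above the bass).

At the second chord the bass is G♯3. The suspended F♯5 lies a seventh above the bass; after resolving down by step to E5, the interval above the bass becomes a sixth.
Suspension figures are named by those two intervals: 7–6.

7–6 suspension.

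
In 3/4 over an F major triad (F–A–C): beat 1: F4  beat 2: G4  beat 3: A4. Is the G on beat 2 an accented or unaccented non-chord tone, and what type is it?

Unaccented passing tone.

The harmony at that moment is F major triad (F, A, C); G4 is not a chord tone.
It is approached by step up from F4 and left by step up to A4.
Step in, step out in the same direction — a passing tone.
It falls on a weak beat, so it is unaccented.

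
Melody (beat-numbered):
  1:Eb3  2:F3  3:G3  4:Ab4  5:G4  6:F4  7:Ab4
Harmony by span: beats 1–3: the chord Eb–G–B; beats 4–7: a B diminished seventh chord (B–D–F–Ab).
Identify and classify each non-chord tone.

F3 (beat 2) — passing tone; G4 (beat 5) — passing tone.

The harmony at that moment is Eb augmented triad (Eb, G, B); F3 is not a chord tone.
It is approached by step up from Eb3 and left by step up to G3.
Step in, step out in the same direction — a passing tone.
The harmony at that moment is B diminished seventh chord (B, D, F, Ab); G4 is not a chord tone.
It is approached by step down from Ab4 and left by step down to F4.
Step in, step out in the same direction — a passing tone.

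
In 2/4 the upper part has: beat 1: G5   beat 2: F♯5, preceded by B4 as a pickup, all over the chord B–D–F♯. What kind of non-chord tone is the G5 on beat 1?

The harmony at that moment is B minor triad (B, D, F♯); G5 is not a chord tone.
It is approached by leap up from B4 and left by step down to F♯5.
Leap in, step out, metrically accented — an appoggiatura.

Appoggiatura.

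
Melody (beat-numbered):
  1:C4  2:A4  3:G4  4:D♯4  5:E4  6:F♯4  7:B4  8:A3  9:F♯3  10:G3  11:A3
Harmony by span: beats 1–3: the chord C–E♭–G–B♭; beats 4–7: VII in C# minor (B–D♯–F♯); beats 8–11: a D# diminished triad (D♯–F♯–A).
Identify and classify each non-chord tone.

A4 (beat 2) — appoggiatura; E4 (beat 5) — passing tone; G3 (beat 10) — passing tone.

The harmony at that moment is C minor seventh chord (C, E♭, G, B♭); A4 is not a chord tone.
It is approached by leap up from C4 and left by step down to G4.
Leap in, step out — an appoggiatura.
The harmony at that moment is B major triad (B, D♯, F♯); E4 is not a chord tone.
It is approached by step up from D♯4 and left by step up to F♯4.
Step in, step out in the same direction — a passing tone.
The harmony at that moment is D♯ diminished triad (D♯, F♯, A); G3 is not a chord tone.
It is approached by step up from F♯3 and left by step up to A3.
Step in, step out in the same direction — a passing tone.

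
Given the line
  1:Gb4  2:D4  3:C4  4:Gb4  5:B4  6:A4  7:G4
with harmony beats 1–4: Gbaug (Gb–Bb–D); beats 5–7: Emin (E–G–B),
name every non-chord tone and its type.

C4 (beat 3) — escape tone; A4 (beat 6) — passing tone.

The harmony at that moment is Gb augmented triad (Gb, Bb, D); C4 is not a chord tone.
It is approached by step down from D4 and left by leap up to Gb4.
Step in, leap out — an escape tone.
The harmony at that moment is E minor triad (E, G, B); A4 is not a chord tone.
It is approached by step down from B4 and left by step down to G4.
Step in, step out in the same direction — a passing tone.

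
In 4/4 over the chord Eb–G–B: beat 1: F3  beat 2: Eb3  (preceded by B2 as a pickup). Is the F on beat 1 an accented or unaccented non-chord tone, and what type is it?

The harmony at that moment is Eb augmented triad (Eb, G, B); F3 is not a chord tone.
It is approached by leap up from B2 and left by step down to Eb3.
Leap in, step out — an appoggiatura.
It falls on the downbeat, so it is accented.

Accented appoggiatura.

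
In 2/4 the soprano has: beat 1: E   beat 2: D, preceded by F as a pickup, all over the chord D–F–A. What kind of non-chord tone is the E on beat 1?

The harmony at that moment is D minor triad (D, F, A); E is not a chord tone.
It is approached by step down from F and left by step down to D.
Step in, step out in the same direction — a passing tone.

Passing tone.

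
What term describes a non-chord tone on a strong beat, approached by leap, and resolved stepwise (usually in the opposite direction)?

Approach: by leap. Departure: by step. Metric position: strong.
Leap in, step out, in a metrically strong position — an appoggiatura. (It is the mirror image of the escape tone, which steps in and leaps out from a weak position.)

Appoggiatura.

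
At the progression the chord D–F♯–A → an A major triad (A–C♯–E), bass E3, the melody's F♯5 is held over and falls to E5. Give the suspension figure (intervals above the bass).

9–8 suspension.

At the second chord the bass is E3. The suspended F♯5 lies a ninth above the bass; after resolving down by step to E5, the interval above the bass becomes an octave.
Suspension figures are named by those two intervals: 9–8.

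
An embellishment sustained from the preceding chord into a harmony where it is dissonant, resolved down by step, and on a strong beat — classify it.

Suspension.

Approach: by preparation — the pitch is first a chord tone, then held (tied or repeated) while the harmony changes under it. Departure: down by step. Metric position: strong.
A prepared dissonance that resolves downward by step — a suspension. (The same figure resolving upward would be a retardation.)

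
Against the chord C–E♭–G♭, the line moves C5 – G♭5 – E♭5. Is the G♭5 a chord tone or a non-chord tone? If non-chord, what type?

Chord tone (the fifth of C diminished triad).

C diminished triad contains C, E♭, G♭; G♭ is the fifth, so it is a chord tone.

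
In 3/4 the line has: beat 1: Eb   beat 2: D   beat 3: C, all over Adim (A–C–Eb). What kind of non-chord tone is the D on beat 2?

Passing tone.

The harmony at that moment is A diminished triad (A, C, Eb); D is not a chord tone.
It is approached by step down from Eb and left by step down to C.
Step in, step out in the same direction — a passing tone.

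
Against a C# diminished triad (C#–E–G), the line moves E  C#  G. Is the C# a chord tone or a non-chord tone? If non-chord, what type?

C# diminished triad contains C#, E, G; C# is the root, so it is a chord tone.

Chord tone (the root of C# diminished triad).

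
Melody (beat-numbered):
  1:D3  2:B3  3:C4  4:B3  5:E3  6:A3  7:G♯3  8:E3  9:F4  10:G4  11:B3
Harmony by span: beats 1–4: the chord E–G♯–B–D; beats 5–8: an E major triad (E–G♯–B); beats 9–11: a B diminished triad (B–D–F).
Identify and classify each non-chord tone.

C4 (beat 3) — neighbor tone; A3 (beat 6) — appoggiatura; G4 (beat 10) — escape tone.

The harmony at that moment is E dominant seventh chord (E, G♯, B, D); C4 is not a chord tone.
It is approached by step up from B3 and left by step down to B3.
Step away and step back to the same note — a neighbor tone (upper neighbor).
The harmony at that moment is E major triad (E, G♯, B); A3 is not a chord tone.
It is approached by leap up from E3 and left by step down to G♯3.
Leap in, step out — an appoggiatura.
The harmony at that moment is B diminished triad (B, D, F); G4 is not a chord tone.
It is approached by step up from F4 and left by leap down to B3.
Step in, leap out — an escape tone.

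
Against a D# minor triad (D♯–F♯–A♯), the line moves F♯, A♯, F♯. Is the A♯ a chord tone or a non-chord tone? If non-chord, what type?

Chord tone (the fifth of D# minor triad).

D# minor triad contains D♯, F♯, A♯; A♯ is the fifth, so it is a chord tone.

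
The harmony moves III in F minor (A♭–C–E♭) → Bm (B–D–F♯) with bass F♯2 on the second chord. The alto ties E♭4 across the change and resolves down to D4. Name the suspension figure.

At the second chord the bass is F♯2. The suspended E♭4 lies a seventh above the bass; after resolving down by step to D4, the interval above the bass becomes a sixth.
Suspension figures are named by those two intervals: 7–6.

7–6 suspension.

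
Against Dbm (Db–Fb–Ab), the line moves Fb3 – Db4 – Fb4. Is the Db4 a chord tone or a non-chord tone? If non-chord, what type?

Chord tone (the root of Db minor triad).

Db minor triad contains Db, Fb, Ab; Db is the root, so it is a chord tone.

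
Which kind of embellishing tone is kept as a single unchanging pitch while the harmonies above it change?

Pedal tone.

Approach: none. Departure: none — a single pitch is sustained while the chords change around it, passing through harmonies that do not contain it.
No melodic motion at all; the dissonance is created entirely by the moving harmonies against the stationary note — a pedal tone (pedal point).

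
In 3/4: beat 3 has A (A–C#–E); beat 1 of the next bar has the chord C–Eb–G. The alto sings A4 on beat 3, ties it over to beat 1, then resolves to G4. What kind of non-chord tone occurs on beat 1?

The harmony at that moment is C minor triad (C, Eb, G); A4 is not a chord tone.
It is held over (the same pitch as the preceding A4) and left by step down to G4.
Held over from the previous chord and resolving down by step — a suspension.

Suspension.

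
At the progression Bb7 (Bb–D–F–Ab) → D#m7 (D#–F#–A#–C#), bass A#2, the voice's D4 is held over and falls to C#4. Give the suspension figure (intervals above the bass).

4–3 suspension.

At the second chord the bass is A#2. The suspended D4 lies a fourth above the bass; after resolving down by step to C#4, the interval above the bass becomes a third.
Suspension figures are named by those two intervals: 4–3.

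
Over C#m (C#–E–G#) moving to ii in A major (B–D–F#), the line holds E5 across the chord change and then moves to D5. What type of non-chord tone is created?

E5 is a suspension.

The harmony at that moment is B minor triad (B, D, F#); E5 is not a chord tone.
It is held over (the same pitch as the preceding E5) and left by step down to D5.
Held over from the previous chord and resolving down by step — a suspension.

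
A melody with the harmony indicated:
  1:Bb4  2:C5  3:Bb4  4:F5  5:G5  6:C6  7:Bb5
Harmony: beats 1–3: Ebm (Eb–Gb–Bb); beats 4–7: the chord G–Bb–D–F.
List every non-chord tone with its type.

C5 (beat 2) — neighbor tone; C6 (beat 6) — appoggiatura.

The harmony at that moment is Eb minor triad (Eb, Gb, Bb); C5 is not a chord tone.
It is approached by step up from Bb4 and left by step down to Bb4.
Step away and step back to the same note — a neighbor tone (upper neighbor).
The harmony at that moment is G minor seventh chord (G, Bb, D, F); C6 is not a chord tone.
It is approached by leap up from G5 and left by step down to Bb5.
Leap in, step out — an appoggiatura.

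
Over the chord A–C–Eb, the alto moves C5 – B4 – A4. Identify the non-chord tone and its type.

B4 is a passing tone.

The harmony at that moment is A diminished triad (A, C, Eb); B4 is not a chord tone.
It is approached by step down from C5 and left by step down to A4.
Step in, step out in the same direction — a passing tone.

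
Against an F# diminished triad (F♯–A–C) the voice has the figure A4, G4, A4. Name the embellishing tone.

G4 is a neighbor tone.

The harmony at that moment is F♯ diminished triad (F♯, A, C); G4 is not a chord tone.
It is approached by step down from A4 and left by step up to A4.
Step away and step back to the same note — a neighbor tone (lower neighbor).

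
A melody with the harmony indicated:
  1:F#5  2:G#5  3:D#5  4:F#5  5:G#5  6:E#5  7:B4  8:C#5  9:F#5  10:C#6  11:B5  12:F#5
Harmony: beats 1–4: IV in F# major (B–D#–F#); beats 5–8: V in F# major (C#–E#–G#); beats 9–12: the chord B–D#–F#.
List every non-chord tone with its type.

G#5 (beat 2) — escape tone; B4 (beat 7) — appoggiatura; C#6 (beat 10) — appoggiatura.

The harmony at that moment is B major triad (B, D#, F#); G#5 is not a chord tone.
It is approached by step up from F#5 and left by leap down to D#5.
Step in, leap out — an escape tone.
The harmony at that moment is C# major triad (C#, E#, G#); B4 is not a chord tone.
It is approached by leap down from E#5 and left by step up to C#5.
Leap in, step out — an appoggiatura.
The harmony at that moment is B major triad (B, D#, F#); C#6 is not a chord tone.
It is approached by leap up from F#5 and left by step down to B5.
Leap in, step out — an appoggiatura.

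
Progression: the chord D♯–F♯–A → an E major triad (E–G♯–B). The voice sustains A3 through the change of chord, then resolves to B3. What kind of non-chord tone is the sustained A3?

A3 is a retardation.

The harmony at that moment is E major triad (E, G♯, B); A3 is not a chord tone.
It is held over (the same pitch as the preceding A3) and left by step up to B3.
Held over from the previous chord and resolving up by step — a retardation.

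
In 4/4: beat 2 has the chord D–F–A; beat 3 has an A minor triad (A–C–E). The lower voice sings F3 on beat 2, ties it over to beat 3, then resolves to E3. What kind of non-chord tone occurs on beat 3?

The harmony at that moment is A minor triad (A, C, E); F3 is not a chord tone.
It is held over (the same pitch as the preceding F3) and left by step down to E3.
Held over from the previous chord and resolving down by step — a suspension.

Suspension.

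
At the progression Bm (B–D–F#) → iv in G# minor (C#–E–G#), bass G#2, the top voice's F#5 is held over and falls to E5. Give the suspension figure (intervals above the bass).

At the second chord the bass is G#2. The suspended F#5 lies a seventh above the bass; after resolving down by step to E5, the interval above the bass becomes a sixth.
Suspension figures are named by those two intervals: 7–6.

7–6 suspension.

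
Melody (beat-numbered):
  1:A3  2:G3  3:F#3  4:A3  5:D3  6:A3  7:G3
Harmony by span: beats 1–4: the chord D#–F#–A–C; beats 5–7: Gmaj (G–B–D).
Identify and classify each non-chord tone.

G3 (beat 2) — passing tone; A3 (beat 6) — appoggiatura.

The harmony at that moment is D# diminished seventh chord (D#, F#, A, C); G3 is not a chord tone.
It is approached by step down from A3 and left by step down to F#3.
Step in, step out in the same direction — a passing tone.
The harmony at that moment is G major triad (G, B, D); A3 is not a chord tone.
It is approached by leap up from D3 and left by step down to G3.
Leap in, step out — an appoggiatura.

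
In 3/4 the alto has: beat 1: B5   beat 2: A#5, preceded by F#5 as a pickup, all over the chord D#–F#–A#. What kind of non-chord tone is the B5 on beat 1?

The harmony at that moment is D# minor triad (D#, F#, A#); B5 is not a chord tone.
It is approached by leap up from F#5 and left by step down to A#5.
Leap in, step out, metrically accented — an appoggiatura.

Appoggiatura.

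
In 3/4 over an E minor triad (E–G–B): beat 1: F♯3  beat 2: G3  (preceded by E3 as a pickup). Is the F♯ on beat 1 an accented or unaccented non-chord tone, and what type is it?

Accented passing tone.

The harmony at that moment is E minor triad (E, G, B); F♯3 is not a chord tone.
It is approached by step up from E3 and left by step up to G3.
Step in, step out in the same direction — a passing tone.
It falls on the downbeat, so it is accented.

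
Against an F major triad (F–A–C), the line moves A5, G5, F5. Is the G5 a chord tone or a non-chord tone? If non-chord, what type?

The harmony at that moment is F major triad (F, A, C); G5 is not a chord tone.
It is approached by step down from A5 and left by step down to F5.
Step in, step out in the same direction — a passing tone.

Non-chord tone — a passing tone.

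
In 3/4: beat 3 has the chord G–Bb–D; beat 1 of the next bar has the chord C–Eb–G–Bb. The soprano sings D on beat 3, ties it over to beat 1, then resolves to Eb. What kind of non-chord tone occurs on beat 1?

Retardation.

The harmony at that moment is C minor seventh chord (C, Eb, G, Bb); D is not a chord tone.
It is held over (the same pitch as the preceding D) and left by step up to Eb.
Held over from the previous chord and resolving up by step — a retardation.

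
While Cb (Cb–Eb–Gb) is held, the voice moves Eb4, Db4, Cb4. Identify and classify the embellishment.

The harmony at that moment is Cb major triad (Cb, Eb, Gb); Db4 is not a chord tone.
It is approached by step down from Eb4 and left by step down to Cb4.
Step in, step out in the same direction — a passing tone.

Db4 is a passing tone.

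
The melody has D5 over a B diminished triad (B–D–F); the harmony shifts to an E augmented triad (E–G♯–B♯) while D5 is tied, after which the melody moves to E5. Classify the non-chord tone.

The harmony at that moment is E augmented triad (E, G♯, B♯); D5 is not a chord tone.
It is held over (the same pitch as the preceding D5) and left by step up to E5.
Held over from the previous chord and resolving up by step — a retardation.

D5 is a retardation.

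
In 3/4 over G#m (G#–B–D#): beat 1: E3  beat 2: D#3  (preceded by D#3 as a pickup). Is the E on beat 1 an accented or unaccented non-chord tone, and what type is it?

The harmony at that moment is G# minor triad (G#, B, D#); E3 is not a chord tone.
It is approached by step up from D#3 and left by step down to D#3.
Step away and step back to the same note — a neighbor tone (upper neighbor).
It falls on the downbeat, so it is accented.

Accented neighbor tone.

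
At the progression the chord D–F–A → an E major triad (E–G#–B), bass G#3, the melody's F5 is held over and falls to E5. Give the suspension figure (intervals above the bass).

7–6 suspension.

At the second chord the bass is G#3. The suspended F5 lies a seventh above the bass; after resolving down by step to E5, the interval above the bass becomes a sixth.
Suspension figures are named by those two intervals: 7–6.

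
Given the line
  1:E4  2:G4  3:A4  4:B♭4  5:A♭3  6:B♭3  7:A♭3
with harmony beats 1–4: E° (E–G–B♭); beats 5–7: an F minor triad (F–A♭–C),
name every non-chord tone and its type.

A4 (beat 3) — passing tone; B♭3 (beat 6) — neighbor tone.

The harmony at that moment is E diminished triad (E, G, B♭); A4 is not a chord tone.
It is approached by step up from G4 and left by step up to B♭4.
Step in, step out in the same direction — a passing tone.
The harmony at that moment is F minor triad (F, A♭, C); B♭3 is not a chord tone.
It is approached by step up from A♭3 and left by step down to A♭3.
Step away and step back to the same note — a neighbor tone (upper neighbor).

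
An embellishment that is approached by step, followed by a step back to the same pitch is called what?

Neighbor tone.

Approach: by step. Departure: by step in the opposite direction, back to the starting pitch.
Stepwise on both sides but reversing to return to the same chord tone — a neighbor tone. (Had it continued onward in the same direction it would be a passing tone instead.)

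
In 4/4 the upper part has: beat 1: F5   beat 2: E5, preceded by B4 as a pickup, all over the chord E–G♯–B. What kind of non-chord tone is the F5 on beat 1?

The harmony at that moment is E major triad (E, G♯, B); F5 is not a chord tone.
It is approached by leap up from B4 and left by step down to E5.
Leap in, step out, metrically accented — an appoggiatura.

Appoggiatura.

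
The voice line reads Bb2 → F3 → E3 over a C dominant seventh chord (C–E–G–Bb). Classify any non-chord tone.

The harmony at that moment is C dominant seventh chord (C, E, G, Bb); F3 is not a chord tone.
It is approached by leap up from Bb2 and left by step down to E3.
Leap in, step out — an appoggiatura.

F3 is an appoggiatura.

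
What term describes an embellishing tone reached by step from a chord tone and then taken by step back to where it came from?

Neighbor tone.

Approach: by step. Departure: by step in the opposite direction, back to the starting pitch.
Stepwise on both sides but reversing to return to the same chord tone — a neighbor tone. (Had it continued onward in the same direction it would be a passing tone instead.)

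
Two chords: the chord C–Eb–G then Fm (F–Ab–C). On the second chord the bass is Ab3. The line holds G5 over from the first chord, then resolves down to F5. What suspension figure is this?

At the second chord the bass is Ab3. The suspended G5 lies a seventh above the bass; after resolving down by step to F5, the interval above the bass becomes a sixth.
Suspension figures are named by those two intervals: 7–6.

7–6 suspension.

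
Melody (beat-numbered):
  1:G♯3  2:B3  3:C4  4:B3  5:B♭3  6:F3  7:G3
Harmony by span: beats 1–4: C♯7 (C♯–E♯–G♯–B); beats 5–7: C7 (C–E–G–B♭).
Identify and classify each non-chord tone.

The harmony at that moment is C♯ dominant seventh chord (C♯, E♯, G♯, B); C4 is not a chord tone.
It is approached by step up from B3 and left by step down to B3.
Step away and step back to the same note — a neighbor tone (upper neighbor).
The harmony at that moment is C dominant seventh chord (C, E, G, B♭); F3 is not a chord tone.
It is approached by leap down from B♭3 and left by step up to G3.
Leap in, step out — an appoggiatura.

C4 (beat 3) — neighbor tone; F3 (beat 6) — appoggiatura.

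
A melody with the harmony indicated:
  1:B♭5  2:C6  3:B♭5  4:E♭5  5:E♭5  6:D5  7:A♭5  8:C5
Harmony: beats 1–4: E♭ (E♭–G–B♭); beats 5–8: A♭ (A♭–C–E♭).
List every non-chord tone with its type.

The harmony at that moment is E♭ major triad (E♭, G, B♭); C6 is not a chord tone.
It is approached by step up from B♭5 and left by step down to B♭5.
Step away and step back to the same note — a neighbor tone (upper neighbor).
The harmony at that moment is A♭ major triad (A♭, C, E♭); D5 is not a chord tone.
It is approached by step down from E♭5 and left by leap up to A♭5.
Step in, leap out — an escape tone.

C6 (beat 2) — neighbor tone; D5 (beat 6) — escape tone.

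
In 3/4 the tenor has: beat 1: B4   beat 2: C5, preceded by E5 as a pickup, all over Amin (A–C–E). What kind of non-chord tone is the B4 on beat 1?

Appoggiatura.

The harmony at that moment is A minor triad (A, C, E); B4 is not a chord tone.
It is approached by leap down from E5 and left by step up to C5.
Leap in, step out, metrically accented — an appoggiatura.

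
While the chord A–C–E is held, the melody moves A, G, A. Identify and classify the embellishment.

The harmony at that moment is A minor triad (A, C, E); G is not a chord tone.
It is approached by step down from A and left by step up to A.
Step away and step back to the same note — a neighbor tone (lower neighbor).

G is a neighbor tone.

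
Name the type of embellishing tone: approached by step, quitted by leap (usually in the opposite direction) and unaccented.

Approach: by step. Departure: by leap. Metric position: weak.
Step in, leap out, from a weak position — an escape tone (échappée). (It is the mirror image of the appoggiatura, which leaps in and steps out on a strong beat.)

Escape tone.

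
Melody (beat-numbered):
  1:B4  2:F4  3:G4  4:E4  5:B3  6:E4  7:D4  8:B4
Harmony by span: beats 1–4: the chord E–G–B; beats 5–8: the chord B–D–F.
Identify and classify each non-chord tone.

F4 (beat 2) — appoggiatura; E4 (beat 6) — appoggiatura.

The harmony at that moment is E minor triad (E, G, B); F4 is not a chord tone.
It is approached by leap down from B4 and left by step up to G4.
Leap in, step out — an appoggiatura.
The harmony at that moment is B diminished triad (B, D, F); E4 is not a chord tone.
It is approached by leap up from B3 and left by step down to D4.
Leap in, step out — an appoggiatura.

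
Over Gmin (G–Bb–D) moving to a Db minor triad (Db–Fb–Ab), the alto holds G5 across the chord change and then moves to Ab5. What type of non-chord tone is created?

The harmony at that moment is Db minor triad (Db, Fb, Ab); G5 is not a chord tone.
It is held over (the same pitch as the preceding G5) and left by step up to Ab5.
Held over from the previous chord and resolving up by step — a retardation.

G5 is a retardation.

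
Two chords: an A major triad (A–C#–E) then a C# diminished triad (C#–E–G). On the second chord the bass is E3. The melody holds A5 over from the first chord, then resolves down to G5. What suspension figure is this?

4–3 suspension.

At the second chord the bass is E3. The suspended A5 lies a fourth above the bass; after resolving down by step to G5, the interval above the bass becomes a third.
Suspension figures are named by those two intervals: 4–3.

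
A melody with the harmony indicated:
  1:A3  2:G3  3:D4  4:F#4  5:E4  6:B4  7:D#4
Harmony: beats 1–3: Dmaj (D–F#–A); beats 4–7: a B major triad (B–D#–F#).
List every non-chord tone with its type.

G3 (beat 2) — escape tone; E4 (beat 5) — escape tone.

The harmony at that moment is D major triad (D, F#, A); G3 is not a chord tone.
It is approached by step down from A3 and left by leap up to D4.
Step in, leap out — an escape tone.
The harmony at that moment is B major triad (B, D#, F#); E4 is not a chord tone.
It is approached by step down from F#4 and left by leap up to B4.
Step in, leap out — an escape tone.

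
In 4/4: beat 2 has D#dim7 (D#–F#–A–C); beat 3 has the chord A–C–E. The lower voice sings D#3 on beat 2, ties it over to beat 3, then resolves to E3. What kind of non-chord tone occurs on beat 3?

Retardation.

The harmony at that moment is A minor triad (A, C, E); D#3 is not a chord tone.
It is held over (the same pitch as the preceding D#3) and left by step up to E3.
Held over from the previous chord and resolving up by step — a retardation.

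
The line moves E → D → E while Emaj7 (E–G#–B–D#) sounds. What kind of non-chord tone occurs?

The harmony at that moment is E major seventh chord (E, G#, B, D#); D is not a chord tone.
It is approached by step down from E and left by step up to E.
Step away and step back to the same note — a neighbor tone (lower neighbor).

D is a neighbor tone.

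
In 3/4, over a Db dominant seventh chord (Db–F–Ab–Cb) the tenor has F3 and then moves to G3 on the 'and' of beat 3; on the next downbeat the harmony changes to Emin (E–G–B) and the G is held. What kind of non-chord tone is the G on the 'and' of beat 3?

The harmony at that moment is Db dominant seventh chord (Db, F, Ab, Cb); G3 is not a chord tone.
It is approached by step up from F3 and then sustained as the same pitch into the next harmony.
Arriving early and becoming a chord tone when the harmony changes — an anticipation.

Anticipation.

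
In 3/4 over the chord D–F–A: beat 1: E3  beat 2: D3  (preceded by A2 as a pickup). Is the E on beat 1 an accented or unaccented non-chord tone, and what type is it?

Accented appoggiatura.

The harmony at that moment is D minor triad (D, F, A); E3 is not a chord tone.
It is approached by leap up from A2 and left by step down to D3.
Leap in, step out — an appoggiatura.
It falls on the downbeat, so it is accented.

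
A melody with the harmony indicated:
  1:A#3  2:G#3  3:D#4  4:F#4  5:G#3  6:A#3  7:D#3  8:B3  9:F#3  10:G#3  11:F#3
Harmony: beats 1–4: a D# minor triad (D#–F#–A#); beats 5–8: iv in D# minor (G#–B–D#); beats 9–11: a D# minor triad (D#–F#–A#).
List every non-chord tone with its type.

G#3 (beat 2) — escape tone; A#3 (beat 6) — escape tone; G#3 (beat 10) — neighbor tone.

The harmony at that moment is D# minor triad (D#, F#, A#); G#3 is not a chord tone.
It is approached by step down from A#3 and left by leap up to D#4.
Step in, leap out — an escape tone.
The harmony at that moment is G# minor triad (G#, B, D#); A#3 is not a chord tone.
It is approached by step up from G#3 and left by leap down to D#3.
Step in, leap out — an escape tone.
The harmony at that moment is D# minor triad (D#, F#, A#); G#3 is not a chord tone.
It is approached by step up from F#3 and left by step down to F#3.
Step away and step back to the same note — a neighbor tone (upper neighbor).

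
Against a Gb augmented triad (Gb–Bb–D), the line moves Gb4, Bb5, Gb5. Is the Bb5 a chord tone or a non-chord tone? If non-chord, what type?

Gb augmented triad contains Gb, Bb, D; Bb is the third, so it is a chord tone.

Chord tone (the third of Gb augmented triad).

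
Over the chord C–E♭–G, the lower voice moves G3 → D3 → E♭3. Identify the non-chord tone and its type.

D3 is an appoggiatura.

The harmony at that moment is C minor triad (C, E♭, G); D3 is not a chord tone.
It is approached by leap down from G3 and left by step up to E♭3.
Leap in, step out — an appoggiatura.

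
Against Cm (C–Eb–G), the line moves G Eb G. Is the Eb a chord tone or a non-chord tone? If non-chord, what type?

C minor triad contains C, Eb, G; Eb is the third, so it is a chord tone.

Chord tone (the third of C minor triad).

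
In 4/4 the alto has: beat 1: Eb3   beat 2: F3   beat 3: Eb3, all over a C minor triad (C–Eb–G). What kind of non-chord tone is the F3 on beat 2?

The harmony at that moment is C minor triad (C, Eb, G); F3 is not a chord tone.
It is approached by step up from Eb3 and left by step down to Eb3.
Step away and step back to the same note — a neighbor tone (upper neighbor).

Upper neighbor tone.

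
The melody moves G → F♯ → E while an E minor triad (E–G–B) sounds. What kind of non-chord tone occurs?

F♯ is a passing tone.

The harmony at that moment is E minor triad (E, G, B); F♯ is not a chord tone.
It is approached by step down from G and left by step down to E.
Step in, step out in the same direction — a passing tone.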